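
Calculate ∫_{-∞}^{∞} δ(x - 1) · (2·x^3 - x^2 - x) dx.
0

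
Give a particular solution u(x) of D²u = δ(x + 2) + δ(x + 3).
\frac{|x + 2|}{2} + \frac{|x + 3|}{2}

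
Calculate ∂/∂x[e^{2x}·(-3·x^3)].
x^{2} \left(- 6 x - 9\right) e^{2 x}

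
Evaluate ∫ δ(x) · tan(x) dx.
0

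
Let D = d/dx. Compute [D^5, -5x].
-25D^{4}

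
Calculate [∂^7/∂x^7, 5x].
35\frac{d^{6}}{dx^{6}}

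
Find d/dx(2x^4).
8 x^{3}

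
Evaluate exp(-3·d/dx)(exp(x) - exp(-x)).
- e^{3 - x} + e^{x - 3}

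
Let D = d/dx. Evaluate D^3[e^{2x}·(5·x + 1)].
\left(40 x + 68\right) e^{2 x}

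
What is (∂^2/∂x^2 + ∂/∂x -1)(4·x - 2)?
6 - 4 x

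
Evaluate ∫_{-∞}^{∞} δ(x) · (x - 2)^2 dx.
4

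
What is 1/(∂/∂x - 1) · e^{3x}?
\frac{e^{3 x}}{2}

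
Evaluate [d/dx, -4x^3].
- 12 x^{2}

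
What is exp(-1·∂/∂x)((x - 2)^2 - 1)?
x^{2} - 6 x + 8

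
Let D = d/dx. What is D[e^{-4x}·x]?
\left(1 - 4 x\right) e^{- 4 x}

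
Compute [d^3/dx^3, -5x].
-15\frac{d^{2}}{dx^{2}}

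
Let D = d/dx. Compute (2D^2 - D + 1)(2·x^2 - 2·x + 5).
2 x^{2} - 6 x + 15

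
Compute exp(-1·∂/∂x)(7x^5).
7 x^{5} - 35 x^{4} + 70 x^{3} - 70 x^{2} + 35 x - 7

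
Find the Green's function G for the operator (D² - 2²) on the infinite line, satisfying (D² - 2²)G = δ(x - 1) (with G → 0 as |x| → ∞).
-\frac{e^{-2|x - 1|}}{4}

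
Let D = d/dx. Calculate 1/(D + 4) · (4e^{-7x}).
- \frac{4 e^{- 7 x}}{3}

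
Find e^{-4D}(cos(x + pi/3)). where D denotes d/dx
\cos{\left(x - 4 + \frac{\pi}{3} \right)}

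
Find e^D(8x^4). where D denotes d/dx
8 x^{4} + 32 x^{3} + 48 x^{2} + 32 x + 8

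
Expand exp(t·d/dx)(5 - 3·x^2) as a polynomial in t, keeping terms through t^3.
- 3 t^{2} - 6 t x - 3 x^{2} + 5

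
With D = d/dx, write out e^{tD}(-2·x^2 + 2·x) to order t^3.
- 2 t^{2} - 2 t \left(2 x - 1\right) - 2 x^{2} + 2 x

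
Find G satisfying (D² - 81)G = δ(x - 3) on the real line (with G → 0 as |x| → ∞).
-\frac{e^{-9|x - 3|}}{18}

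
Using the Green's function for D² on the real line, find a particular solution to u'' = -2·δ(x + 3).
-|x + 3|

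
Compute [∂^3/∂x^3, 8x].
24\frac{d^{2}}{dx^{2}}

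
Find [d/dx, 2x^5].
10 x^{4}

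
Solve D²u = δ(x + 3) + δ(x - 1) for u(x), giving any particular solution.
\frac{|x + 3|}{2} + \frac{|x - 1|}{2}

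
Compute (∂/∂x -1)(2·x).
2 - 2 x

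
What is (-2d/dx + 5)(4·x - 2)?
20 x - 18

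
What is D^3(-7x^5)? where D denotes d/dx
- 420 x^{2}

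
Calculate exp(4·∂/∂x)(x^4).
x^{4} + 16 x^{3} + 96 x^{2} + 256 x + 256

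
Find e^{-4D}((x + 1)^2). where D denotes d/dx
x^{2} - 6 x + 9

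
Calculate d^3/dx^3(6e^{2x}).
48 e^{2 x}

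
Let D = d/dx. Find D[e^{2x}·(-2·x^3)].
x^{2} \left(- 4 x - 6\right) e^{2 x}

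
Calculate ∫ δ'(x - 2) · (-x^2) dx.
4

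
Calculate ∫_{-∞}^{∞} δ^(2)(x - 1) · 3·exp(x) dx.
3 e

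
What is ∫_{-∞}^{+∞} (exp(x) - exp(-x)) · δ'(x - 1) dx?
- 2 \cosh{\left(1 \right)}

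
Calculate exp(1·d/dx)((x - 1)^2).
x^{2}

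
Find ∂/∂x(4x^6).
24 x^{5}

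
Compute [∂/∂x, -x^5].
- 5 x^{4}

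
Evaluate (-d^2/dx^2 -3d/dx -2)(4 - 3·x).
6 x + 1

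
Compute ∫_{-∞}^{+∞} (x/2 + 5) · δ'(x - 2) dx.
- \frac{1}{2}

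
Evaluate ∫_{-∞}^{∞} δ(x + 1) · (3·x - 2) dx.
-5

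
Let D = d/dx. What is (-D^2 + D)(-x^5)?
5 x^{3} \left(4 - x\right)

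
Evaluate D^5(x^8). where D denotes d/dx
6720 x^{3}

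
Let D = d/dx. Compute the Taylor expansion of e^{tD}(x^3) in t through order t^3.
t^{3} + 3 t^{2} x + 3 t x^{2} + x^{3}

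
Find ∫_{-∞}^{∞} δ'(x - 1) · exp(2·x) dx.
- 2 e^{2}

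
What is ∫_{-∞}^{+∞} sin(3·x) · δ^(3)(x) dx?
27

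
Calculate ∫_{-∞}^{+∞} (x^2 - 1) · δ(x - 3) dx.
8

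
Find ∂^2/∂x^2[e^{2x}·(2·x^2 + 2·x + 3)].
8 \left(x^{2} + 3 x + 3\right) e^{2 x}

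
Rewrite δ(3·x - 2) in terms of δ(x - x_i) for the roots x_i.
\frac{\delta(x - 2/3)}{3}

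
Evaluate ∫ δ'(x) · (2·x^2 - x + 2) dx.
1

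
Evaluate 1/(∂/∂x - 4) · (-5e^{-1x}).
e^{- x}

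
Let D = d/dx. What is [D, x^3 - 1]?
3 x^{2}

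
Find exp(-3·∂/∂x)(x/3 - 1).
\frac{x}{3} - 2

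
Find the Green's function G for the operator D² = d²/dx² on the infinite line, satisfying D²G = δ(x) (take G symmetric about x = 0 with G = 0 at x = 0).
\frac{|x|}{2}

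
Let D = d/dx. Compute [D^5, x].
5D^{4}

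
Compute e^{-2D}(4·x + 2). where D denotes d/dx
4 x - 6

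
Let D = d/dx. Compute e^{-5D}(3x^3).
3 x^{3} - 45 x^{2} + 225 x - 375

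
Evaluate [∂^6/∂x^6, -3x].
-18\frac{d^{5}}{dx^{5}}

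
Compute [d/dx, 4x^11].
44 x^{10}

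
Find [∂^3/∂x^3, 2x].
6\frac{d^{2}}{dx^{2}}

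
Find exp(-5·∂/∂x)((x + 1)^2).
x^{2} - 8 x + 16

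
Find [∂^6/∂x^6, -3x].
-18\frac{d^{5}}{dx^{5}}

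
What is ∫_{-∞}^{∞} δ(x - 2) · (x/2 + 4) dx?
5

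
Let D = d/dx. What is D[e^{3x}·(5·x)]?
\left(15 x + 5\right) e^{3 x}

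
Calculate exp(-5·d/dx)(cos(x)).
\cos{\left(x - 5 \right)}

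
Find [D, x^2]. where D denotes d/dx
2 x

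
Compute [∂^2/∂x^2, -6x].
-12\frac{d}{dx}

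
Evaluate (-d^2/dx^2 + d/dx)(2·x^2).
4 x - 4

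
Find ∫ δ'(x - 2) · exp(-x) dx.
e^{-2}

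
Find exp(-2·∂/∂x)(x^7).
x^{7} - 14 x^{6} + 84 x^{5} - 280 x^{4} + 560 x^{3} - 672 x^{2} + 448 x - 128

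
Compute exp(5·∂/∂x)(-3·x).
- 3 x - 15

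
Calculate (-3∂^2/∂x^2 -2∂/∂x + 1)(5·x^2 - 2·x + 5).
5 x^{2} - 22 x - 21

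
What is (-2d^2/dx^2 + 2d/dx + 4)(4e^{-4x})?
- 144 e^{- 4 x}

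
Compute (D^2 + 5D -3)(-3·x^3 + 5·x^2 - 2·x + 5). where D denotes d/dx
9 x^{3} - 60 x^{2} + 38 x - 15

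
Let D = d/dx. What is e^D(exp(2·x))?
e^{2 x + 2}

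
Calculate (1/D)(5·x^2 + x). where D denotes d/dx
\frac{5 x^{3}}{3} + \frac{x^{2}}{2}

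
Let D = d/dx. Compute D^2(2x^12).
264 x^{10}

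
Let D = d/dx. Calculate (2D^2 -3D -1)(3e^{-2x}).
39 e^{- 2 x}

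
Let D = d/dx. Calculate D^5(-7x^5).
-840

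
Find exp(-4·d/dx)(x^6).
x^{6} - 24 x^{5} + 240 x^{4} - 1280 x^{3} + 3840 x^{2} - 6144 x + 4096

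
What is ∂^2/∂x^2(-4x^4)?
- 48 x^{2}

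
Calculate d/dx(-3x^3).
- 9 x^{2}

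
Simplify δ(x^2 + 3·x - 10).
\frac{\delta(x + 5) + \delta(x - 2)}{7}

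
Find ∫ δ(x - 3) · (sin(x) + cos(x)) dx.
\cos{\left(3 \right)} + \sin{\left(3 \right)}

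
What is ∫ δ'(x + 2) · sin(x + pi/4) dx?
- \sin{\left(\frac{\pi}{4} + 2 \right)}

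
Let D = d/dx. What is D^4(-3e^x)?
- 3 e^{x}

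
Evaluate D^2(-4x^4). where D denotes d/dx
- 48 x^{2}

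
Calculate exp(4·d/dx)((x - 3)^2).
x^{2} + 2 x + 1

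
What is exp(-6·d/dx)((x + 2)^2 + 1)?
x^{2} - 8 x + 17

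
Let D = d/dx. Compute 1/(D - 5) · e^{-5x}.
- \frac{e^{- 5 x}}{10}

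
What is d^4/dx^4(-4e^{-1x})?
- 4 e^{- x}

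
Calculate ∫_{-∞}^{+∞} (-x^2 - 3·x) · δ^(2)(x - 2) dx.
-2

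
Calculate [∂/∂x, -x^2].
- 2 x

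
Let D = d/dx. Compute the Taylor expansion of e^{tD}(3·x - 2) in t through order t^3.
3 t + 3 x - 2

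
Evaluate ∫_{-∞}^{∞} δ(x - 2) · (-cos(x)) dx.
- \cos{\left(2 \right)}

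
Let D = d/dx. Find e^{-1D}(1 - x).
2 - x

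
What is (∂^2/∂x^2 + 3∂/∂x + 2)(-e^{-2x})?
0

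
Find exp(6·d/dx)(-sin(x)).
- \sin{\left(x + 6 \right)}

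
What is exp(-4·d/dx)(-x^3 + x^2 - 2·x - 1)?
- x^{3} + 13 x^{2} - 58 x + 87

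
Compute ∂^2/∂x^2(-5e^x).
- 5 e^{x}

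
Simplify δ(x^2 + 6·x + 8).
\frac{\delta(x + 4) + \delta(x + 2)}{2}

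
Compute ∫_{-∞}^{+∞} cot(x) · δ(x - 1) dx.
\cot{\left(1 \right)}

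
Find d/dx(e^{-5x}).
- 5 e^{- 5 x}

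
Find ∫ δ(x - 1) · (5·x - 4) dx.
1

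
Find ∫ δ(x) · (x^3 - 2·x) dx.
0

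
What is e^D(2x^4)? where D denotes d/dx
2 x^{4} + 8 x^{3} + 12 x^{2} + 8 x + 2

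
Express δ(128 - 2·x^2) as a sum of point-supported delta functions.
\frac{\delta(x - 8) + \delta(x + 8)}{32}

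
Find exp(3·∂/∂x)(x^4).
x^{4} + 12 x^{3} + 54 x^{2} + 108 x + 81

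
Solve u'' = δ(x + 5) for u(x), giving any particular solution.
\frac{|x + 5|}{2}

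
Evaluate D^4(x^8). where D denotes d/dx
1680 x^{4}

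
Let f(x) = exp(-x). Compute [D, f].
- e^{- x}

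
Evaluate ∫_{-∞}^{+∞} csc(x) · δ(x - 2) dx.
\csc{\left(2 \right)}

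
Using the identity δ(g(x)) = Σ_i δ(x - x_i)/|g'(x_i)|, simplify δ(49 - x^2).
\frac{\delta(x - 7) + \delta(x + 7)}{14}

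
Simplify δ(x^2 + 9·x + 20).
\frac{\delta(x + 4) + \delta(x + 5)}{1}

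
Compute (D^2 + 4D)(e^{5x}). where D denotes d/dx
45 e^{5 x}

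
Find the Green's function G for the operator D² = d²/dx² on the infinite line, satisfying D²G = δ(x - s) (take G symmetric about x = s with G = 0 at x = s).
\frac{|x - s|}{2}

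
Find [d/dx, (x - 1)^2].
2 x - 2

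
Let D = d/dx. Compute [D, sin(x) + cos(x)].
- \sin{\left(x \right)} + \cos{\left(x \right)}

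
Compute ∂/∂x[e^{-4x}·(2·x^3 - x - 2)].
\left(- 8 x^{3} + 6 x^{2} + 4 x + 7\right) e^{- 4 x}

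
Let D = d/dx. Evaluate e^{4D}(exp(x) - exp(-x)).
2 \sinh{\left(x + 4 \right)}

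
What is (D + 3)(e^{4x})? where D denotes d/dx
7 e^{4 x}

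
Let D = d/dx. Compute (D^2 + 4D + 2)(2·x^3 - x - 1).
4 x^{3} + 24 x^{2} + 10 x - 6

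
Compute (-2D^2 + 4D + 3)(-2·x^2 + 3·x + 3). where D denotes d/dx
- 6 x^{2} - 7 x + 29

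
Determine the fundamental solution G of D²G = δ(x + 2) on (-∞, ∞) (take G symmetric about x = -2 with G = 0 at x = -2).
\frac{|x + 2|}{2}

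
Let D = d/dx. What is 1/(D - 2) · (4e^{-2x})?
- e^{- 2 x}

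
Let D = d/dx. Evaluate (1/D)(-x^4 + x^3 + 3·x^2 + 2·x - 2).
- \frac{x^{5}}{5} + \frac{x^{4}}{4} + x^{3} + x^{2} - 2 x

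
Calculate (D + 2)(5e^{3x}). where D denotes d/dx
25 e^{3 x}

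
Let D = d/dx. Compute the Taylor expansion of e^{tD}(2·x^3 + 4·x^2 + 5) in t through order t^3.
2 t^{3} + t^{2} \left(6 x + 4\right) + 2 t x \left(3 x + 4\right) + 2 x^{3} + 4 x^{2} + 5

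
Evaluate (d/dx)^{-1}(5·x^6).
\frac{5 x^{7}}{7}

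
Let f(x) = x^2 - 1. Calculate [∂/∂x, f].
2 x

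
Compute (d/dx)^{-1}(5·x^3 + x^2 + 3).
\frac{5 x^{4}}{4} + \frac{x^{3}}{3} + 3 x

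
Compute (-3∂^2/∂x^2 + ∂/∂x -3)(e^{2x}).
- 13 e^{2 x}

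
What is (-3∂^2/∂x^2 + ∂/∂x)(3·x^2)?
6 x - 18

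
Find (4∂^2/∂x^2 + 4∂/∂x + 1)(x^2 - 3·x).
x^{2} + 5 x - 4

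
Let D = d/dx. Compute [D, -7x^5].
- 35 x^{4}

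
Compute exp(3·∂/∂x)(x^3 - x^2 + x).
x^{3} + 8 x^{2} + 22 x + 21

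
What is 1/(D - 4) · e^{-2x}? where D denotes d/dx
- \frac{e^{- 2 x}}{6}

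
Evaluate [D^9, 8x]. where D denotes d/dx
72D^{8}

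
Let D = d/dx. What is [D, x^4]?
4 x^{3}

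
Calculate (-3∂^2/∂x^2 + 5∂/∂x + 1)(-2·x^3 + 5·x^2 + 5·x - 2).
- 2 x^{3} - 25 x^{2} + 91 x - 7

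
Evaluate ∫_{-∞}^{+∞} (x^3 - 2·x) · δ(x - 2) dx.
4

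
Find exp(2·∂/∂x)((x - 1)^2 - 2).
x^{2} + 2 x - 1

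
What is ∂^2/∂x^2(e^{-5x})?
25 e^{- 5 x}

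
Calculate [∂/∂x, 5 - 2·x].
-2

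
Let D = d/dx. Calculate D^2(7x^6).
210 x^{4}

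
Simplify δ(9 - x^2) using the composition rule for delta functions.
\frac{\delta(x - 3) + \delta(x + 3)}{6}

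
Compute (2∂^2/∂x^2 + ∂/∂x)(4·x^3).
12 x \left(x + 4\right)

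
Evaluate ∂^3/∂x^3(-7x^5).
- 420 x^{2}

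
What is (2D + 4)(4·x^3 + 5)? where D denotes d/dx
16 x^{3} + 24 x^{2} + 20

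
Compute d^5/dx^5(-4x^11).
- 221760 x^{6}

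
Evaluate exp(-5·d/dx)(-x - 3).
2 - x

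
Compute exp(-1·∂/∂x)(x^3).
x^{3} - 3 x^{2} + 3 x - 1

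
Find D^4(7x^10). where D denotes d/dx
35280 x^{6}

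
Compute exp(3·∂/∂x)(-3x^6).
- 3 x^{6} - 54 x^{5} - 405 x^{4} - 1620 x^{3} - 3645 x^{2} - 4374 x - 2187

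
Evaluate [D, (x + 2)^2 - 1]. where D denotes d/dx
2 x + 4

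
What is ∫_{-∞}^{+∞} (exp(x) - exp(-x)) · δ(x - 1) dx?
2 \sinh{\left(1 \right)}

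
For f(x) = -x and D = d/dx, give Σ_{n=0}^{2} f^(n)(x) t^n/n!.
- t - x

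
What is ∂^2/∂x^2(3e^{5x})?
75 e^{5 x}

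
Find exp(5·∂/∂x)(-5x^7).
- 5 x^{7} - 175 x^{6} - 2625 x^{5} - 21875 x^{4} - 109375 x^{3} - 328125 x^{2} - 546875 x - 390625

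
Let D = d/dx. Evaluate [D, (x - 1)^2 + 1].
2 x - 2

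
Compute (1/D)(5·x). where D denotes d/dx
\frac{5 x^{2}}{2}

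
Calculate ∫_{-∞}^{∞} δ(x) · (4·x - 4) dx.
-4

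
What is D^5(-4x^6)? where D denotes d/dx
- 2880 x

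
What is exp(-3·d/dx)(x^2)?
x^{2} - 6 x + 9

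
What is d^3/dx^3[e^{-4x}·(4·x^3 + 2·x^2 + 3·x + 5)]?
8 \left(- 32 x^{3} + 56 x^{2} - 36 x - 25\right) e^{- 4 x}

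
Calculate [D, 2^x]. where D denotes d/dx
2^{x} \log{\left(2 \right)}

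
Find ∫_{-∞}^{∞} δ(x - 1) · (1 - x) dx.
0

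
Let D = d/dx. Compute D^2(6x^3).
36 x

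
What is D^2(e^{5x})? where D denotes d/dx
25 e^{5 x}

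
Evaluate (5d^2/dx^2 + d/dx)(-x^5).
5 x^{3} \left(- x - 20\right)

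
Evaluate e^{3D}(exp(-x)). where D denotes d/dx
e^{- x - 3}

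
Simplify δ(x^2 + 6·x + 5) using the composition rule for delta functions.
\frac{\delta(x + 5) + \delta(x + 1)}{4}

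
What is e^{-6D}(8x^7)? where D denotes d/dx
8 x^{7} - 336 x^{6} + 6048 x^{5} - 60480 x^{4} + 362880 x^{3} - 1306368 x^{2} + 2612736 x - 2239488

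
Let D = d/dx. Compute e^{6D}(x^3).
x^{3} + 18 x^{2} + 108 x + 216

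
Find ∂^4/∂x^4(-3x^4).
-72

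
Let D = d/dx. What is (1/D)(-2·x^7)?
- \frac{x^{8}}{4}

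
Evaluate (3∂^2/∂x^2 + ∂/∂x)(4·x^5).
20 x^{3} \left(x + 12\right)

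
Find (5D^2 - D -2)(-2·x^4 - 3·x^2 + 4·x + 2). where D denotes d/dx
4 x^{4} + 8 x^{3} - 114 x^{2} - 2 x - 38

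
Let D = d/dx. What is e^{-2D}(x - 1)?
x - 3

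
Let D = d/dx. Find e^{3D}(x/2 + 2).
\frac{x}{2} + \frac{7}{2}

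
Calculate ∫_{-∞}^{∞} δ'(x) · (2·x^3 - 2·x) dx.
2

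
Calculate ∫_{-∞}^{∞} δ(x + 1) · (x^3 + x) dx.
-2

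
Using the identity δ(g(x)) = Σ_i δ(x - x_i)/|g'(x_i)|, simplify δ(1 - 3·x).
\frac{\delta(x - 1/3)}{3}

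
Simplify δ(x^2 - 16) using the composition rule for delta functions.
\frac{\delta(x - 4) + \delta(x + 4)}{8}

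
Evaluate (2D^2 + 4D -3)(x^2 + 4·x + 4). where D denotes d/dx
- 3 x^{2} - 4 x + 8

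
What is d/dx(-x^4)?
- 4 x^{3}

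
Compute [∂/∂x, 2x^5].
10 x^{4}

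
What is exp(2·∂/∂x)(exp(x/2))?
e^{\frac{x}{2} + 1}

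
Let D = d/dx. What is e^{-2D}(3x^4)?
3 x^{4} - 24 x^{3} + 72 x^{2} - 96 x + 48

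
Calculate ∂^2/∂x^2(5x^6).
150 x^{4}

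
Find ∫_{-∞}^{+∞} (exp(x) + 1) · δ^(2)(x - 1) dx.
e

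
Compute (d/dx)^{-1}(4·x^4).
\frac{4 x^{5}}{5}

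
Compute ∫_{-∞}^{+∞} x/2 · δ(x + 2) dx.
-1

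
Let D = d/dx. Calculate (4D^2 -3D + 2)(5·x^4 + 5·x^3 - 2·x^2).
10 x^{4} - 50 x^{3} + 191 x^{2} + 132 x - 16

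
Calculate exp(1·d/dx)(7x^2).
7 x^{2} + 14 x + 7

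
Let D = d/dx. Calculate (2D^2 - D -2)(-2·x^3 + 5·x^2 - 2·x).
4 x^{3} - 4 x^{2} - 30 x + 22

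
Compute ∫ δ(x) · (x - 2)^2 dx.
4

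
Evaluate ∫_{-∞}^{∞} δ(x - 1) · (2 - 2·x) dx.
0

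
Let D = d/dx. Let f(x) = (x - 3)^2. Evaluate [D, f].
2 x - 6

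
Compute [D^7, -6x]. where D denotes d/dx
-42D^{6}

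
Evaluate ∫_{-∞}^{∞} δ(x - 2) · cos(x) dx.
\cos{\left(2 \right)}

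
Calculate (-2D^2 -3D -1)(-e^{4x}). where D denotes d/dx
45 e^{4 x}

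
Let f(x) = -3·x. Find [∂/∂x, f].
-3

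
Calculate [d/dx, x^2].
2 x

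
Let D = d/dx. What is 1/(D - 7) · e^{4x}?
- \frac{e^{4 x}}{3}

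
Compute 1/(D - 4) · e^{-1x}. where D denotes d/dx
- \frac{e^{- x}}{5}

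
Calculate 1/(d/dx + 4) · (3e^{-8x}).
- \frac{3 e^{- 8 x}}{4}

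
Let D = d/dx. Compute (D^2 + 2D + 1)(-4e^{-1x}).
0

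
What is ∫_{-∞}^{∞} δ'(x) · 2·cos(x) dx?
0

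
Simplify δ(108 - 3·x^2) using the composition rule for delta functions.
\frac{\delta(x - 6) + \delta(x + 6)}{36}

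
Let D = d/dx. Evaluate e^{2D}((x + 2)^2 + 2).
x^{2} + 8 x + 18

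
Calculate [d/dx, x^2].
2 x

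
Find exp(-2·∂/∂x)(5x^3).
5 x^{3} - 30 x^{2} + 60 x - 40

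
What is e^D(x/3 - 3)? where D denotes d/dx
\frac{x}{3} - \frac{8}{3}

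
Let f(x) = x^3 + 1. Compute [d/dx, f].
3 x^{2}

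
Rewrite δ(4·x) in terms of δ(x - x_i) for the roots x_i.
\frac{\delta(x)}{4}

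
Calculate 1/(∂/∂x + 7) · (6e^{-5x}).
3 e^{- 5 x}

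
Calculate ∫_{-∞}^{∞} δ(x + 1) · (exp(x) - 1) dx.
-1 + e^{-1}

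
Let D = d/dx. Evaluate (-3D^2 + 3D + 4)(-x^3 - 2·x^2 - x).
- 4 x^{3} - 17 x^{2} + 2 x + 9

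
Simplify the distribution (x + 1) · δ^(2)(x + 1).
-2\delta'(x + 1)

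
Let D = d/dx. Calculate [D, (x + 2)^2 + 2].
2 x + 4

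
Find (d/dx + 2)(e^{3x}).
5 e^{3 x}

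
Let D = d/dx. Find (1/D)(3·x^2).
x^{3}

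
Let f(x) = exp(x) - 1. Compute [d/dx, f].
e^{x}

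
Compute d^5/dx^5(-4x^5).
-480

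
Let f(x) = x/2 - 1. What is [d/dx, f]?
\frac{1}{2}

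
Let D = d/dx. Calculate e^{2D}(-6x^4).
- 6 x^{4} - 48 x^{3} - 144 x^{2} - 192 x - 96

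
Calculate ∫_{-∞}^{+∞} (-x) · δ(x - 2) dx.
-2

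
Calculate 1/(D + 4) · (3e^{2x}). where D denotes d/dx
\frac{e^{2 x}}{2}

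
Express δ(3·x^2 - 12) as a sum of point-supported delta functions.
\frac{\delta(x - 2) + \delta(x + 2)}{12}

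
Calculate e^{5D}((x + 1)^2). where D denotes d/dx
x^{2} + 12 x + 36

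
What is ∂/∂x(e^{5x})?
5 e^{5 x}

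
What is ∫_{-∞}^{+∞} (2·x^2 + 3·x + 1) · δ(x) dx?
1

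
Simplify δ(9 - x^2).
\frac{\delta(x - 3) + \delta(x + 3)}{6}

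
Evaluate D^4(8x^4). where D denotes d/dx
192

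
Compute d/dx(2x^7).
14 x^{6}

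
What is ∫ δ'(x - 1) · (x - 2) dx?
-1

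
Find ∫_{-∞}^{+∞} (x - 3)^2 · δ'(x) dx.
6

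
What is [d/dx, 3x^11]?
33 x^{10}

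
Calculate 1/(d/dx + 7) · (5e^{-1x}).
\frac{5 e^{- x}}{6}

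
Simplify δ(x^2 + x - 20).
\frac{\delta(x + 5) + \delta(x - 4)}{9}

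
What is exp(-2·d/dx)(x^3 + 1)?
x^{3} - 6 x^{2} + 12 x - 7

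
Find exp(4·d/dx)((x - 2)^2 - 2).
x^{2} + 4 x + 2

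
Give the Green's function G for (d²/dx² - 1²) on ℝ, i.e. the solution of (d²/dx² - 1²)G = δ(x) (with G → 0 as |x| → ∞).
-\frac{e^{-|x|}}{2}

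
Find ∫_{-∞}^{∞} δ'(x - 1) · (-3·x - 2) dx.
3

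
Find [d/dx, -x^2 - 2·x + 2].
- 2 x - 2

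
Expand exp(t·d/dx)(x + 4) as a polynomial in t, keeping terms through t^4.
t + x + 4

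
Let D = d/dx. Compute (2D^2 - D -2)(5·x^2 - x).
- 10 x^{2} - 8 x + 21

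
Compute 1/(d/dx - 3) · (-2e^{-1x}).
\frac{e^{- x}}{2}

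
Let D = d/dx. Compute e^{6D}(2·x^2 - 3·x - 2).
2 x^{2} + 21 x + 52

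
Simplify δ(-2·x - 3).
\frac{\delta(x + 3/2)}{2}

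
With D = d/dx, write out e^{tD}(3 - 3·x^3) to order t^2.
- 9 t^{2} x - 9 t x^{2} - 3 x^{3} + 3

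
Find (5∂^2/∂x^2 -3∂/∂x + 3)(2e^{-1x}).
22 e^{- x}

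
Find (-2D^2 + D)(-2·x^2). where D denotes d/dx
8 - 4 x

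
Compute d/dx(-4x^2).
- 8 x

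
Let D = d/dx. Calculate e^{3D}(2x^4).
2 x^{4} + 24 x^{3} + 108 x^{2} + 216 x + 162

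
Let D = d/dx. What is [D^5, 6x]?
30D^{4}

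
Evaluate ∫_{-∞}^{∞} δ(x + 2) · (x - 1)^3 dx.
-27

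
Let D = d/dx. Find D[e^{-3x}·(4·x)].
4 \left(1 - 3 x\right) e^{- 3 x}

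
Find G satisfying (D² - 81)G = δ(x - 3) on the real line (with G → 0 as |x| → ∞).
-\frac{e^{-9|x - 3|}}{18}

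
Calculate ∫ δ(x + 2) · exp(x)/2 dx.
\frac{1}{2 e^{2}}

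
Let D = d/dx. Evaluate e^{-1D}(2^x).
2^{x - 1}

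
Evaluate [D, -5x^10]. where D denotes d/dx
- 50 x^{9}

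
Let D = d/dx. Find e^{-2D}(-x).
2 - x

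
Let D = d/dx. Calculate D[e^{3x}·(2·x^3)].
6 x^{2} \left(x + 1\right) e^{3 x}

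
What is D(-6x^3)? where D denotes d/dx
- 18 x^{2}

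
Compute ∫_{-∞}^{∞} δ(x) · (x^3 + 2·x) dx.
0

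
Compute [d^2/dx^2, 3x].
6\frac{d}{dx}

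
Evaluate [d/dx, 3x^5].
15 x^{4}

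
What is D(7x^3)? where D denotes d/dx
21 x^{2}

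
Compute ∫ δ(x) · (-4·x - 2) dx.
-2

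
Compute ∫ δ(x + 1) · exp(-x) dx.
e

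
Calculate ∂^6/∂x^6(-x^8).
- 20160 x^{2}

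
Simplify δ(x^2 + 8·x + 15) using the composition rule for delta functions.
\frac{\delta(x + 5) + \delta(x + 3)}{2}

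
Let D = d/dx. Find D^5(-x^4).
0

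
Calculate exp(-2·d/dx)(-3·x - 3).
3 - 3 x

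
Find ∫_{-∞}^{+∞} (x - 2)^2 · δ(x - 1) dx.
1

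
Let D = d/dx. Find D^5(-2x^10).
- 60480 x^{5}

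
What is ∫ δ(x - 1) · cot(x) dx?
\cot{\left(1 \right)}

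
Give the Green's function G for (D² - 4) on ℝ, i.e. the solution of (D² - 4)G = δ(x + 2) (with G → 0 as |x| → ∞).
-\frac{e^{-2|x + 2|}}{4}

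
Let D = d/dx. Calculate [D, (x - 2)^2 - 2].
2 x - 4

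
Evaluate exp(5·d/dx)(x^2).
x^{2} + 10 x + 25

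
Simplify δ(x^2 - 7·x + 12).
\frac{\delta(x - 4) + \delta(x - 3)}{1}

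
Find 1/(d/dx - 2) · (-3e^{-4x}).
\frac{e^{- 4 x}}{2}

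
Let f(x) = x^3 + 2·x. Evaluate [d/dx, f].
3 x^{2} + 2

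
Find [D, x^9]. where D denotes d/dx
9 x^{8}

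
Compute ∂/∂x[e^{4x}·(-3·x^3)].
x^{2} \left(- 12 x - 9\right) e^{4 x}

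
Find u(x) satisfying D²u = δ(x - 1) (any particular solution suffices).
\frac{|x - 1|}{2}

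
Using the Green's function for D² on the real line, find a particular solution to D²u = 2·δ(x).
|x|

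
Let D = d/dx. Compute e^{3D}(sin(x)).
\sin{\left(x + 3 \right)}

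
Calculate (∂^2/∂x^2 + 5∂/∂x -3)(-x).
3 x - 5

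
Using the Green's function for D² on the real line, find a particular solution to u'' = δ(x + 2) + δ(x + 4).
\frac{|x + 2|}{2} + \frac{|x + 4|}{2}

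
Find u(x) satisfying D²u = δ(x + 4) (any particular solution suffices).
\frac{|x + 4|}{2}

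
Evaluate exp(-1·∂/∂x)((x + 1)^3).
x^{3}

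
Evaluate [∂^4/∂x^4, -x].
-4\frac{d^{3}}{dx^{3}}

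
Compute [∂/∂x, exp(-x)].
- e^{- x}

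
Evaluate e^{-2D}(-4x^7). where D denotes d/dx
- 4 x^{7} + 56 x^{6} - 336 x^{5} + 1120 x^{4} - 2240 x^{3} + 2688 x^{2} - 1792 x + 512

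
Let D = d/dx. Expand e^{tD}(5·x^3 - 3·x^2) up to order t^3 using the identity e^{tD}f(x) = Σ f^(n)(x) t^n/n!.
5 t^{3} + t^{2} \left(15 x - 3\right) + 3 t x \left(5 x - 2\right) + 5 x^{3} - 3 x^{2}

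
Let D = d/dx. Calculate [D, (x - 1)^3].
3 \left(x - 1\right)^{2}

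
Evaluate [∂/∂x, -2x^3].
- 6 x^{2}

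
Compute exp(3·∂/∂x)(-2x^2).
- 2 x^{2} - 12 x - 18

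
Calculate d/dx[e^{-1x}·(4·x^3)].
4 x^{2} \left(3 - x\right) e^{- x}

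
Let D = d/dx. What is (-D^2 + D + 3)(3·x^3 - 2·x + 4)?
9 x^{3} + 9 x^{2} - 24 x + 10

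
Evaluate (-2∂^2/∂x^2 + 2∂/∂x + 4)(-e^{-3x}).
20 e^{- 3 x}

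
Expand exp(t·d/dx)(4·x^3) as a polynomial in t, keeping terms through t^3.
4 t^{3} + 12 t^{2} x + 12 t x^{2} + 4 x^{3}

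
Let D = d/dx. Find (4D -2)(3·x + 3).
6 - 6 x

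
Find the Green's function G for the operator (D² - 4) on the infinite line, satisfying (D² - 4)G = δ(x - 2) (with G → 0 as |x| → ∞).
-\frac{e^{-2|x - 2|}}{4}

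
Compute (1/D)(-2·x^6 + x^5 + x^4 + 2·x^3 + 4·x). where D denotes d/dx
- \frac{2 x^{7}}{7} + \frac{x^{6}}{6} + \frac{x^{5}}{5} + \frac{x^{4}}{2} + 2 x^{2}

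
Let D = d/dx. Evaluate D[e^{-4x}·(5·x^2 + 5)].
10 \left(- 2 x^{2} + x - 2\right) e^{- 4 x}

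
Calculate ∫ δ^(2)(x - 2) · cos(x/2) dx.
- \frac{\cos{\left(1 \right)}}{4}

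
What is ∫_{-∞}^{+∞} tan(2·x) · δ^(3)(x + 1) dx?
- 48 \tan^{4}{\left(2 \right)} - 64 \tan^{2}{\left(2 \right)} - 16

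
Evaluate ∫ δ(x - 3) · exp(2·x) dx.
e^{6}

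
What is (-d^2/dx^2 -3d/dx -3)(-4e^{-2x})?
4 e^{- 2 x}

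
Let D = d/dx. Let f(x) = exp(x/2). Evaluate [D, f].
\frac{e^{\frac{x}{2}}}{2}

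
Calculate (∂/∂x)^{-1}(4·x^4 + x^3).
\frac{4 x^{5}}{5} + \frac{x^{4}}{4}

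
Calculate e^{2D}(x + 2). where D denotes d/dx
x + 4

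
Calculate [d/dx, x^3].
3 x^{2}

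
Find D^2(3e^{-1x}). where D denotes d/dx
3 e^{- x}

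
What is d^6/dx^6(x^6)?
720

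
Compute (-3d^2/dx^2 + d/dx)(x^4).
4 x^{2} \left(x - 9\right)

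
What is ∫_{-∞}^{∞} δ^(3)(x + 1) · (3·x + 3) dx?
0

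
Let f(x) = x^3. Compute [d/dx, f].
3 x^{2}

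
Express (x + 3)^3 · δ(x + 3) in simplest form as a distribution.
0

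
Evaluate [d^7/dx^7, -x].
-7\frac{d^{6}}{dx^{6}}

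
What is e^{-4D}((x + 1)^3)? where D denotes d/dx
x^{3} - 9 x^{2} + 27 x - 27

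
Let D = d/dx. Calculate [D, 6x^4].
24 x^{3}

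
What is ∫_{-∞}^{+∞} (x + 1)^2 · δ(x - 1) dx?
4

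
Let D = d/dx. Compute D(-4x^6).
- 24 x^{5}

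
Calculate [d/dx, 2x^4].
8 x^{3}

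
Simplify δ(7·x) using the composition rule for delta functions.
\frac{\delta(x)}{7}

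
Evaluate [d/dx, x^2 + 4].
2 x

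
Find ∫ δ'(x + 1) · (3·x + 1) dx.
-3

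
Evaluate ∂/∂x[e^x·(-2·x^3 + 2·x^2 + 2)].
2 \left(- x^{3} - 2 x^{2} + 2 x + 1\right) e^{x}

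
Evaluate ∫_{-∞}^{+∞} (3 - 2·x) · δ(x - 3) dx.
-3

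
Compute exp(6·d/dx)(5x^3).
5 x^{3} + 90 x^{2} + 540 x + 1080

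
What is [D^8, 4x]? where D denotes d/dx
32D^{7}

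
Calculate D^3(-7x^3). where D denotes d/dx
-42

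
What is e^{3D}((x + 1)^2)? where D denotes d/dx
x^{2} + 8 x + 16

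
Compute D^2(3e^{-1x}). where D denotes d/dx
3 e^{- x}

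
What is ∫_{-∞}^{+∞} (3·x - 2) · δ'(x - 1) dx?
-3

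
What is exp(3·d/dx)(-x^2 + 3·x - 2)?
- x^{2} - 3 x - 2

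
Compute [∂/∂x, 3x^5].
15 x^{4}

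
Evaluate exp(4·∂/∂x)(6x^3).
6 x^{3} + 72 x^{2} + 288 x + 384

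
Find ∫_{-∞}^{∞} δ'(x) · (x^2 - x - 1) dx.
1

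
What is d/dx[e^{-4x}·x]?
\left(1 - 4 x\right) e^{- 4 x}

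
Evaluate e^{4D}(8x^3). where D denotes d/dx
8 x^{3} + 96 x^{2} + 384 x + 512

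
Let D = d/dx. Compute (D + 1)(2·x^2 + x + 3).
2 x^{2} + 5 x + 4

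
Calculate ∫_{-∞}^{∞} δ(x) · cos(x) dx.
1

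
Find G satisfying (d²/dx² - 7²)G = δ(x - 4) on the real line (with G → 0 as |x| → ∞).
-\frac{e^{-7|x - 4|}}{14}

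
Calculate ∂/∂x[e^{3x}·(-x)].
\left(- 3 x - 1\right) e^{3 x}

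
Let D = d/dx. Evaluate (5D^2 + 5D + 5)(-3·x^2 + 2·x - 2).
- 15 x^{2} - 20 x - 30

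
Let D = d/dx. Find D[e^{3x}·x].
\left(3 x + 1\right) e^{3 x}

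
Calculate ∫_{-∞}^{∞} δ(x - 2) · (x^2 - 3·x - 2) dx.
-4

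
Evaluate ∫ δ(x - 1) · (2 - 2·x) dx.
0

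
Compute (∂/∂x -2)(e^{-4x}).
- 6 e^{- 4 x}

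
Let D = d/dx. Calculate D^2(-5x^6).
- 150 x^{4}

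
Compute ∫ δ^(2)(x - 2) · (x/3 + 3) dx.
0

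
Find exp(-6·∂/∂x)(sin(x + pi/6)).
\sin{\left(x - 6 + \frac{\pi}{6} \right)}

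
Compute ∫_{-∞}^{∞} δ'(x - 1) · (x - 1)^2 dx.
0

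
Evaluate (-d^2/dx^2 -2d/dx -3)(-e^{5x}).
38 e^{5 x}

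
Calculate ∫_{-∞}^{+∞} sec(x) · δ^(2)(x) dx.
1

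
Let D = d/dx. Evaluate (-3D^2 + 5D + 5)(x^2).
5 x^{2} + 10 x - 6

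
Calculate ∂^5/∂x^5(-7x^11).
- 388080 x^{6}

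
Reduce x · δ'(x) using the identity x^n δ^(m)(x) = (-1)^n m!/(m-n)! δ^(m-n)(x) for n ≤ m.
-\delta(x)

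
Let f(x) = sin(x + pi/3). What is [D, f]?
\cos{\left(x + \frac{\pi}{3} \right)}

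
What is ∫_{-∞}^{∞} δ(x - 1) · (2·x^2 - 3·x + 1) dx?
0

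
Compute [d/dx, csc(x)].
- \cot{\left(x \right)} \csc{\left(x \right)}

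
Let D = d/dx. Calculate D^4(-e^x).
- e^{x}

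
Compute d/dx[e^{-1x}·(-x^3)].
x^{2} \left(x - 3\right) e^{- x}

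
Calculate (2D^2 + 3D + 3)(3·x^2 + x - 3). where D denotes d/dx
9 x^{2} + 21 x + 6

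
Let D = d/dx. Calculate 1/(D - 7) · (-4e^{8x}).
- 4 e^{8 x}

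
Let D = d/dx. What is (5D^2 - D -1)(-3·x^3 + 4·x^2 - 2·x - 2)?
3 x^{3} + 5 x^{2} - 96 x + 44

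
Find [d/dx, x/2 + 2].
\frac{1}{2}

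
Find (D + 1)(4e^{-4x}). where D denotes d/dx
- 12 e^{- 4 x}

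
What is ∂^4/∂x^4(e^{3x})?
81 e^{3 x}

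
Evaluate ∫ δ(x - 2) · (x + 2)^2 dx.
16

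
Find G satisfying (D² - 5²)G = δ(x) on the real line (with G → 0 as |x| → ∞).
-\frac{e^{-5|x|}}{10}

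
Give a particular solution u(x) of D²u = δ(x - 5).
\frac{|x - 5|}{2}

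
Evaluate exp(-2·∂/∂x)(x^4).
x^{4} - 8 x^{3} + 24 x^{2} - 32 x + 16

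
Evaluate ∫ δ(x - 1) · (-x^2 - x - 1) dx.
-3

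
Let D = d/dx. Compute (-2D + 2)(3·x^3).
6 x^{2} \left(x - 3\right)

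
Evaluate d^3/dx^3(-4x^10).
- 2880 x^{7}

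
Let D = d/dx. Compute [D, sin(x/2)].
\frac{\cos{\left(\frac{x}{2} \right)}}{2}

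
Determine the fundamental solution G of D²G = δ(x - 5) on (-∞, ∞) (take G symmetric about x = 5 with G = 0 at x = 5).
\frac{|x - 5|}{2}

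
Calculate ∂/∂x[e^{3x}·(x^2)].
x \left(3 x + 2\right) e^{3 x}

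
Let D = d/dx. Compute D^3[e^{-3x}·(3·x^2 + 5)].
27 \left(- 3 x^{2} + 6 x - 7\right) e^{- 3 x}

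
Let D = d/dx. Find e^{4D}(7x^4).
7 x^{4} + 112 x^{3} + 672 x^{2} + 1792 x + 1792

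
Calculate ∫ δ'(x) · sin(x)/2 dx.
- \frac{1}{2}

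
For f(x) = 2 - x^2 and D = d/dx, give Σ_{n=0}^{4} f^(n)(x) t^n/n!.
- t^{2} - 2 t x - x^{2} + 2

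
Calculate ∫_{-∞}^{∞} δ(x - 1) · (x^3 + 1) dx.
2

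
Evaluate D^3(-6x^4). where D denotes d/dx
- 144 x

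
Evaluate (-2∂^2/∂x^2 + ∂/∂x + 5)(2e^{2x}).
- 2 e^{2 x}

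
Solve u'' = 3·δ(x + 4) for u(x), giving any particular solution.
\frac{3|x + 4|}{2}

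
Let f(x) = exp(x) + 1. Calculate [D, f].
e^{x}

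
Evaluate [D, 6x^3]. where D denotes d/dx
18 x^{2}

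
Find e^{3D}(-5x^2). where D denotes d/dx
- 5 x^{2} - 30 x - 45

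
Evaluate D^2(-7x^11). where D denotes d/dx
- 770 x^{9}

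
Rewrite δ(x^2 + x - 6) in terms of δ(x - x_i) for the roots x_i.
\frac{\delta(x + 3) + \delta(x - 2)}{5}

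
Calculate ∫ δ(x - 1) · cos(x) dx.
\cos{\left(1 \right)}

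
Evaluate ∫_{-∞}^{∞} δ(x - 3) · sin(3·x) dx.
\sin{\left(9 \right)}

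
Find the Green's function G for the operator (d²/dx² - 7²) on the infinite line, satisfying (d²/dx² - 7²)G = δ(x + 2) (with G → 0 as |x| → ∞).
-\frac{e^{-7|x + 2|}}{14}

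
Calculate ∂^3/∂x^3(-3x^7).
- 630 x^{4}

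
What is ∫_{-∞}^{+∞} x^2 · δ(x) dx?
0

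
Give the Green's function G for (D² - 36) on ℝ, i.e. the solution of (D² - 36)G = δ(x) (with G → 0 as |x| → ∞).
-\frac{e^{-6|x|}}{12}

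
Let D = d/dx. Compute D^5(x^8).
6720 x^{3}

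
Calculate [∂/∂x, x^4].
4 x^{3}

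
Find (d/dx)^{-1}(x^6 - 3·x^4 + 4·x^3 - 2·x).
\frac{x^{7}}{7} - \frac{3 x^{5}}{5} + x^{4} - x^{2}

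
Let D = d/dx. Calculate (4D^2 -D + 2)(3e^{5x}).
291 e^{5 x}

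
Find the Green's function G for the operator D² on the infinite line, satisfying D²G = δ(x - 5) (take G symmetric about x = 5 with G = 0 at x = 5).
\frac{|x - 5|}{2}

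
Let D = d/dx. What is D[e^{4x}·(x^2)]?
2 x \left(2 x + 1\right) e^{4 x}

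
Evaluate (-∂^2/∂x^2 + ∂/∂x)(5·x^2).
10 x - 10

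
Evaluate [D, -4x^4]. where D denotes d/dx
- 16 x^{3}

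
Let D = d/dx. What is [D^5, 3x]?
15D^{4}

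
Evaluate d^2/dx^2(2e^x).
2 e^{x}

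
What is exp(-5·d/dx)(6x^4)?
6 x^{4} - 120 x^{3} + 900 x^{2} - 3000 x + 3750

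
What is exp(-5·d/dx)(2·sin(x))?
2 \sin{\left(x - 5 \right)}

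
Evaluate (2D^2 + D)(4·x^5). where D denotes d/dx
20 x^{3} \left(x + 8\right)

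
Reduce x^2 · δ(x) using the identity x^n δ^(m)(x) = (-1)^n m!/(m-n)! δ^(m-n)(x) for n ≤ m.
0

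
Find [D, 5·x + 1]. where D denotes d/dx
5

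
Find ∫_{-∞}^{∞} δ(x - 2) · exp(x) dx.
e^{2}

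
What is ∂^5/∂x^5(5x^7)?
12600 x^{2}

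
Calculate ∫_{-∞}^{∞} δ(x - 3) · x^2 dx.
9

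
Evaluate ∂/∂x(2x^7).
14 x^{6}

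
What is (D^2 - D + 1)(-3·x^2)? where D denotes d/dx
- 3 x^{2} + 6 x - 6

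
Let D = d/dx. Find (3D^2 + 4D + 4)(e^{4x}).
68 e^{4 x}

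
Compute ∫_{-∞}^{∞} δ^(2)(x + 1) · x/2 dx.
0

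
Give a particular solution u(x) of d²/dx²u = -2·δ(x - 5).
-|x - 5|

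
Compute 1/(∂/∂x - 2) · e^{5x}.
\frac{e^{5 x}}{3}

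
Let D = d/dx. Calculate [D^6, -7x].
-42D^{5}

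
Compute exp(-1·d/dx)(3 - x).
4 - x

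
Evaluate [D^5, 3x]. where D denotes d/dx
15D^{4}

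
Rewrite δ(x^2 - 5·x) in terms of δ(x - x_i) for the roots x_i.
\frac{\delta(x - 5) + \delta(x)}{5}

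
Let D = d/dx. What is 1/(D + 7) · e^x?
\frac{e^{x}}{8}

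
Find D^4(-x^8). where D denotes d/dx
- 1680 x^{4}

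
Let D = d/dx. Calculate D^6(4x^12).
2661120 x^{6}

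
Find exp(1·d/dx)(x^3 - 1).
x \left(x^{2} + 3 x + 3\right)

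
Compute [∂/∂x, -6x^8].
- 48 x^{7}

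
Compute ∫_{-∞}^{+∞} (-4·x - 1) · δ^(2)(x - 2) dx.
0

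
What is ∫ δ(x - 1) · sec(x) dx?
\sec{\left(1 \right)}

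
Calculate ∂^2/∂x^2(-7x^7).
- 294 x^{5}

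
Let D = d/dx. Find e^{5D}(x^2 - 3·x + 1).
x^{2} + 7 x + 11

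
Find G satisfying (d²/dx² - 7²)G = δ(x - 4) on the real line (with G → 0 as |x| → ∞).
-\frac{e^{-7|x - 4|}}{14}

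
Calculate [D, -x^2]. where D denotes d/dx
- 2 x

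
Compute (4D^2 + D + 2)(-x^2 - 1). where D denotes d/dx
- 2 x^{2} - 2 x - 10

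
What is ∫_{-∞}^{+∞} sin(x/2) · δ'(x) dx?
- \frac{1}{2}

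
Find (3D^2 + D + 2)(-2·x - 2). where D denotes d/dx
- 4 x - 6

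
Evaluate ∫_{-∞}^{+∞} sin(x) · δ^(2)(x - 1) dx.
- \sin{\left(1 \right)}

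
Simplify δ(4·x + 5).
\frac{\delta(x + 5/4)}{4}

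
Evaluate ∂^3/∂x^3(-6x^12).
- 7920 x^{9}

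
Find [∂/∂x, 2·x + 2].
2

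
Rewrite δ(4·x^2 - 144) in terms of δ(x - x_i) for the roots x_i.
\frac{\delta(x - 6) + \delta(x + 6)}{48}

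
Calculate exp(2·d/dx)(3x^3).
3 x^{3} + 18 x^{2} + 36 x + 24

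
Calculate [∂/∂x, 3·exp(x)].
3 e^{x}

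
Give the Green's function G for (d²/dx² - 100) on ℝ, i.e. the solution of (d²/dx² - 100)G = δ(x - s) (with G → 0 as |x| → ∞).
-\frac{e^{-10|x-s|}}{20}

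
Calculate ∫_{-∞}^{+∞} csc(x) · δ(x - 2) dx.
\csc{\left(2 \right)}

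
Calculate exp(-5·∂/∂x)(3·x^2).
3 x^{2} - 30 x + 75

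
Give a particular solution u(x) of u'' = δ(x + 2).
\frac{|x + 2|}{2}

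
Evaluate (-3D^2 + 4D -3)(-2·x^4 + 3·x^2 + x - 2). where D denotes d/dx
6 x^{4} - 32 x^{3} + 63 x^{2} + 21 x - 8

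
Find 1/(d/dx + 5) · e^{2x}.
\frac{e^{2 x}}{7}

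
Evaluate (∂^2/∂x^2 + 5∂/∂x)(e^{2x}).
14 e^{2 x}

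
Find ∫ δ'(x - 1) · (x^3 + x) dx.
-4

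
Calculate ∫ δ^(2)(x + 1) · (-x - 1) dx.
0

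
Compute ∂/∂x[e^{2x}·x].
\left(2 x + 1\right) e^{2 x}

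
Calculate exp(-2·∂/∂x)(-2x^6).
- 2 x^{6} + 24 x^{5} - 120 x^{4} + 320 x^{3} - 480 x^{2} + 384 x - 128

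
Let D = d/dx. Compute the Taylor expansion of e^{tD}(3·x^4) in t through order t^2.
3 x^{2} \left(6 t^{2} + 4 t x + x^{2}\right)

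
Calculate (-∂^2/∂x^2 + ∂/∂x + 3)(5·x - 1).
15 x + 2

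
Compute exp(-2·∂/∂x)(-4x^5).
- 4 x^{5} + 40 x^{4} - 160 x^{3} + 320 x^{2} - 320 x + 128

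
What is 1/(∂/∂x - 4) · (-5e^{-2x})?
\frac{5 e^{- 2 x}}{6}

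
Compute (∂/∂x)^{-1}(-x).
- \frac{x^{2}}{2}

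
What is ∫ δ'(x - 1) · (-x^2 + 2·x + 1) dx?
0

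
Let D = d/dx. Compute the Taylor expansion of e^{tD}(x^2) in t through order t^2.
t^{2} + 2 t x + x^{2}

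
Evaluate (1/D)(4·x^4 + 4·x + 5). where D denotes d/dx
\frac{4 x^{5}}{5} + 2 x^{2} + 5 x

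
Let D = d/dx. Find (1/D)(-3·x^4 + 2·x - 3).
- \frac{3 x^{5}}{5} + x^{2} - 3 x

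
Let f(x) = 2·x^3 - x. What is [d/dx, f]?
6 x^{2} - 1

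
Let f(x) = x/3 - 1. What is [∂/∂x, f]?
\frac{1}{3}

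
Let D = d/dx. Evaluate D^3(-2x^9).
- 1008 x^{6}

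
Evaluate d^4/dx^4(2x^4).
48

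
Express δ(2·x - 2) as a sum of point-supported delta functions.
\frac{\delta(x - 1)}{2}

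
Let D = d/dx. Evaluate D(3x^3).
9 x^{2}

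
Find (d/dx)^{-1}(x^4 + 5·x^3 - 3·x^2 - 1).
\frac{x^{5}}{5} + \frac{5 x^{4}}{4} - x^{3} - x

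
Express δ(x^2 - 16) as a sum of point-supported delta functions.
\frac{\delta(x + 4) + \delta(x - 4)}{8}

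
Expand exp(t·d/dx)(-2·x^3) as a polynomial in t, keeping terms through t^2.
2 x \left(- 3 t^{2} - 3 t x - x^{2}\right)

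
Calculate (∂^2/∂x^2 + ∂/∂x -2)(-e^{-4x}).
- 10 e^{- 4 x}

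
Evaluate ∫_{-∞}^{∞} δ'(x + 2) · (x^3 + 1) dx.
-12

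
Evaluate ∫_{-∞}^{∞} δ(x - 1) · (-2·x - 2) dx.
-4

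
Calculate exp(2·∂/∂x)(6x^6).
6 x^{6} + 72 x^{5} + 360 x^{4} + 960 x^{3} + 1440 x^{2} + 1152 x + 384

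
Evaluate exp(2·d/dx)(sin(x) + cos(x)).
\sqrt{2} \sin{\left(x + \frac{\pi}{4} + 2 \right)}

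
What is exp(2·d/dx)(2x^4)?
2 x^{4} + 16 x^{3} + 48 x^{2} + 64 x + 32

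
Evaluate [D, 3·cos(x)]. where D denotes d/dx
- 3 \sin{\left(x \right)}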